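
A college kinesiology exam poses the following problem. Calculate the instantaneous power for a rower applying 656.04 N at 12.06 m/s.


P = F * v
P = 656.04 * 12.06
P = 7911.8424 W

7911.8424 W


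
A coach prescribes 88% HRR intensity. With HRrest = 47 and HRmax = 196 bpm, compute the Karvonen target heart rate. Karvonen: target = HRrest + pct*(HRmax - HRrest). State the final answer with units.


Target = HRrest + pct*(HRmax - HRrest)
Heart rate reserve = HRmax - HRrest = 196 - 47 = 149 bpm
Fraction = 88% = 0.88
Target = 47 + 0.88 * 149
Target = 47 + 131.12 = 178.12 bpm

178.12 bpm


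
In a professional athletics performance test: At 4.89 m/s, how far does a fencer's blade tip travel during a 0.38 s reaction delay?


d = v * t
d = 4.89 * 0.38
d = 1.8582 m

1.8582 m


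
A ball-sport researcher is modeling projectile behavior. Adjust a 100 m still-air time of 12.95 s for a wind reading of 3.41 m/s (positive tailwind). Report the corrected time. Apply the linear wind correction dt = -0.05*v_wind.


dt = -0.05 * v_wind = -0.05 * 3.41 = -0.1705 s
t_corrected = t_still + dt = 12.95 + (-0.1705)
t_corrected = 12.7795 s

12.7795 s


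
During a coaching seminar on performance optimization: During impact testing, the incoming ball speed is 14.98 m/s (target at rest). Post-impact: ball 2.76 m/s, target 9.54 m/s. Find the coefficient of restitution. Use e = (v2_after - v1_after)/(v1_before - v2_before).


e = (v2_after - v1_after) / (v1_before - v2_before)
Numerator = 9.54 - 2.76 = 6.78
Denominator = 14.98 - 0 = 14.98
e = 6.78 / 14.98 = 0.4526

0.4526


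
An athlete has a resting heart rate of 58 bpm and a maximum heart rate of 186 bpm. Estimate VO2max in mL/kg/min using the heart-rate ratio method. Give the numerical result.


VO2max = 15.3 * HRmax / HRrest
VO2max = 15.3 * 186 / 58
VO2max = 2845.8 / 58 = 49.0655 mL/kg/min

49.0655 mL/kg/min


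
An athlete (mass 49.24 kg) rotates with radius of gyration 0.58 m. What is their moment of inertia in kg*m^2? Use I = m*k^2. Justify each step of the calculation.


I = m * k^2
I = 49.24 * 0.58^2
I = 49.24 * 0.3364 = 16.5643 kg*m^2

16.5643 kg*m^2


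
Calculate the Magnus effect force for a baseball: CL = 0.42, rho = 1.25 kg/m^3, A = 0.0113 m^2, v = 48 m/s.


FM = 0.5 * CL * rho * A * v^2
FM = 0.5 * 0.42 * 1.25 * 0.0113 * 48^2
v^2 = 2304
FM = 0.5 * 0.42 * 1.25 * 0.0113 * 2304 = 6.8342 N

6.8342 N


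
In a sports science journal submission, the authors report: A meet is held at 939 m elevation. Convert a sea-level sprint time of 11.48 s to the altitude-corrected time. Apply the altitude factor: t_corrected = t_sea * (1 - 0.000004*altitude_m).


Correction factor = 1 - 0.000004 * 939 = 0.996244
t_corrected = t_sea * factor = 11.48 * 0.996244
t_corrected = 11.4369 s

11.4369 s


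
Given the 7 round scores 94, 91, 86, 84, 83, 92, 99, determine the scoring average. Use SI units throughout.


Average = sum / n
Sum = 629
Average = 629 / 7 = 89.8571

89.8571


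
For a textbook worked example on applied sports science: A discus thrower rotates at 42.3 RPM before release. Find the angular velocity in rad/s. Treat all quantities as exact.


omega = RPM * 2 * pi / 60
omega = 42.3 * 2 * 3.14159 / 60
omega = 265.7787 / 60 = 4.4296 rad/s

4.4296 rad/s


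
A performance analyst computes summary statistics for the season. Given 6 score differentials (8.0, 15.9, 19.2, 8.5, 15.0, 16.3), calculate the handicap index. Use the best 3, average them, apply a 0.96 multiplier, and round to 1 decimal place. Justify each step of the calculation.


All differentials: 8.0, 15.9, 19.2, 8.5, 15.0, 16.3
Sorted: 8.0, 8.5, 15.0, 15.9, 16.3, 19.2
Best 3: 8.0, 8.5, 15.0
Average of best = 31.5 / 3 = 10.5
Raw index = 10.5 * 0.96 = 10.08
Handicap index = round(10.08, 1) = 10.1

10.1


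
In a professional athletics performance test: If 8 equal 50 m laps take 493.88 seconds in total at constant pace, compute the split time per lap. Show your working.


Split time = total_time / n_laps = 493.88 / 8
Split time = 61.735 s per lap

61.735 s


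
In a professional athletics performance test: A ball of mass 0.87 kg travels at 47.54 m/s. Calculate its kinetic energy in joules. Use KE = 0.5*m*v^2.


KE = 0.5 * m * v^2
KE = 0.5 * 0.87 * 47.54^2
KE = 0.5 * 0.87 * 2260.0516 = 983.1224 J

983.1224 J


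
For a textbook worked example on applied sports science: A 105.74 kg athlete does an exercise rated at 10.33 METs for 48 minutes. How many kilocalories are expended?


kcal = MET * mass * time_hr
Convert time: 48 min = 0.8 hr
kcal = 10.33 * 105.74 * 0.8
kcal = 873.8354 kcal

873.8354 kcal


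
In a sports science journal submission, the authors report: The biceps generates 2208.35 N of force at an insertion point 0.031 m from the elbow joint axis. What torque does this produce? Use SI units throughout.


tau = F * d
tau = 2208.35 * 0.031
tau = 68.4588 N*m

68.4588 N*m


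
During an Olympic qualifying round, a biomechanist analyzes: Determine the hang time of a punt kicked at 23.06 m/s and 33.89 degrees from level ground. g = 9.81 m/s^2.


T = 2*v*sin(theta)/g
sin(theta) = sin(33.89 deg) = 0.5576
T = 2*23.06*0.5576 / 9.81
T = 25.7165 / 9.81 = 2.6215 s

2.6215 s


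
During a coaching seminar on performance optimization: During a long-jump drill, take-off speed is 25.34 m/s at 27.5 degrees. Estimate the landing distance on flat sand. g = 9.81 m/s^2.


R = v^2 * sin(2*theta) / g
Convert angle to radians: theta = 27.5 deg = 0.48 rad
sin(2*theta) = sin(0.9599) = 0.8192
R = 25.34^2 * 0.8192 / 9.81
R = 642.1156 * 0.8192 / 9.81 = 53.6178 m

53.6178 m


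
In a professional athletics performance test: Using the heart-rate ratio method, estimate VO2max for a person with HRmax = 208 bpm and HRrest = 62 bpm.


VO2max = 15.3 * HRmax / HRrest
VO2max = 15.3 * 208 / 62
VO2max = 3182.4 / 62 = 51.329 mL/kg/min

51.329 mL/kg/min


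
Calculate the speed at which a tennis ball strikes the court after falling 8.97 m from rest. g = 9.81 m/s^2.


v = sqrt(2 * g * h)
v = sqrt(2 * 9.81 * 8.97)
v = sqrt(175.9914) = 13.2662 m/s

13.2662 m/s


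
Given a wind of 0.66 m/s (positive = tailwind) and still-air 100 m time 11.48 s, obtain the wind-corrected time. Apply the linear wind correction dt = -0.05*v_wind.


dt = -0.05 * v_wind = -0.05 * 0.66 = -0.033 s
t_corrected = t_still + dt = 11.48 + (-0.033)
t_corrected = 11.447 s

11.447 s


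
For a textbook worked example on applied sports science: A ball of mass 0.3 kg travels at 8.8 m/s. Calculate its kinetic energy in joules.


KE = 0.5 * m * v^2
KE = 0.5 * 0.3 * 8.8^2
KE = 0.5 * 0.3 * 77.44 = 11.616 J

11.616 J


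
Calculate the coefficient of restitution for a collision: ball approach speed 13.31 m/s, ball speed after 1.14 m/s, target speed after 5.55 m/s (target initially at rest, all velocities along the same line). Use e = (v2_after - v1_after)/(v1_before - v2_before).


e = (v2_after - v1_after) / (v1_before - v2_before)
Numerator = 5.55 - 1.14 = 4.41
Denominator = 13.31 - 0 = 13.31
e = 4.41 / 13.31 = 0.3313

0.3313


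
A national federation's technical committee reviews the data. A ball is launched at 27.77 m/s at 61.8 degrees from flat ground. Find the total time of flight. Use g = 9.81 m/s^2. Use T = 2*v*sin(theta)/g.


T = 2*v*sin(theta)/g
sin(theta) = sin(61.8 deg) = 0.8813
T = 2*27.77*0.8813 / 9.81
T = 48.9476 / 9.81 = 4.9896 s

4.9896 s


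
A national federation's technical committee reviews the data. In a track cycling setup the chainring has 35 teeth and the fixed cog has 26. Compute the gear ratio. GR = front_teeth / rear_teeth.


GR = front_teeth / rear_teeth
GR = 35 / 26
GR = 1.3462

1.3462


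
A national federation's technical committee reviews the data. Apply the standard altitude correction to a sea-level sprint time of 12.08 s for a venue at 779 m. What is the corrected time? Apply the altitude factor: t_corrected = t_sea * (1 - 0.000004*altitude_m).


Correction factor = 1 - 0.000004 * 779 = 0.996884
t_corrected = t_sea * factor = 12.08 * 0.996884
t_corrected = 12.0424 s

12.0424 s


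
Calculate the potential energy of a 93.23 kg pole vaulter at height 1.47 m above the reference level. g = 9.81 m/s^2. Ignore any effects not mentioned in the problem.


PE = m * g * h
PE = 93.23 * 9.81 * 1.47
PE = 914.5863 * 1.47 = 1344.4419 J

1344.4419 J


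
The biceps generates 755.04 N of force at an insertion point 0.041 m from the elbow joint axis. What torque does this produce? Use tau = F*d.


tau = F * d
tau = 755.04 * 0.041
tau = 30.9566 N*m

30.9566 N*m


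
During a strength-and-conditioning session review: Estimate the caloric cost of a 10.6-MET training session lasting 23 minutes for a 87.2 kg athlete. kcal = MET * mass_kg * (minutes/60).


kcal = MET * mass * time_hr
Convert time: 23 min = 0.3833 hr
kcal = 10.6 * 87.2 * 0.3833
kcal = 354.3227 kcal

354.3227 kcal


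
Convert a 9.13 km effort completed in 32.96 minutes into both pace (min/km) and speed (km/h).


Pace = time / distance = 32.96 min / 9.13 km = 3.6101 min/km
Speed = distance / time_in_hours = 9.13 / 0.5493 hr
Speed = 16.6201 km/h

3.6101 min/km, 16.6201 km/h


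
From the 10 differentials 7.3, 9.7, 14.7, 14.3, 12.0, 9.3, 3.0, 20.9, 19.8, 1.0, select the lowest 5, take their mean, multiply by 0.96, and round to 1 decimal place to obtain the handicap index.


All differentials: 7.3, 9.7, 14.7, 14.3, 12.0, 9.3, 3.0, 20.9, 19.8, 1.0
Sorted: 1.0, 3.0, 7.3, 9.3, 9.7, 12.0, 14.3, 14.7, 19.8, 20.9
Best 5: 1.0, 3.0, 7.3, 9.3, 9.7
Average of best = 30.3 / 5 = 6.06
Raw index = 6.06 * 0.96 = 5.8176
Handicap index = round(5.8176, 1) = 5.8

5.8


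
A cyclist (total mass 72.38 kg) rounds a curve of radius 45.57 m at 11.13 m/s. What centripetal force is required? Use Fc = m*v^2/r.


Fc = m * v^2 / r
v^2 = 11.13^2 = 123.8769
Fc = 72.38 * 123.8769 / 45.57
Fc = 8966.21 / 45.57 = 196.7569 N

196.7569 N


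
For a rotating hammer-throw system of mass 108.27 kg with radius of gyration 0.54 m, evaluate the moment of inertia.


I = m * k^2
I = 108.27 * 0.54^2
I = 108.27 * 0.2916 = 31.5715 kg*m^2

31.5715 kg*m^2


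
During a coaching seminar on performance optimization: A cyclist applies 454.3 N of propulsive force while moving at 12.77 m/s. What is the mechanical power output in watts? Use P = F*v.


P = F * v
P = 454.3 * 12.77
P = 5801.411 W

5801.411 W


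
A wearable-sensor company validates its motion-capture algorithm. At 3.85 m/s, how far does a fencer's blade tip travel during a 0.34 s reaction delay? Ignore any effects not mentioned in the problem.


d = v * t
d = 3.85 * 0.34
d = 1.309 m

1.309 m


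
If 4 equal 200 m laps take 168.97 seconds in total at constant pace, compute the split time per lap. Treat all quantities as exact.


Split time = total_time / n_laps = 168.97 / 4
Split time = 42.2425 s per lap

42.2425 s


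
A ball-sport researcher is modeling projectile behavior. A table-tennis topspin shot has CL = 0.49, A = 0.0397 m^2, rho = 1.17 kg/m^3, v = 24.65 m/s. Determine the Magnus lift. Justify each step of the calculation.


FM = 0.5 * CL * rho * A * v^2
FM = 0.5 * 0.49 * 1.17 * 0.0397 * 24.65^2
v^2 = 607.6225
FM = 0.5 * 0.49 * 1.17 * 0.0397 * 607.6225 = 6.9147 N

6.9147 N


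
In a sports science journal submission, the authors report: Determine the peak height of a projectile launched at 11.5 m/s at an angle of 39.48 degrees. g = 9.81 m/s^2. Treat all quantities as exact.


H = (v*sin(theta))^2 / (2*g)
vy = v*sin(theta) = 11.5 * sin(39.48 deg) = 7.3118 m/s
H = vy^2 / (2*g) = 53.4624 / (2*9.81)
H = 53.4624 / 19.62 = 2.7249 m

2.7249 m


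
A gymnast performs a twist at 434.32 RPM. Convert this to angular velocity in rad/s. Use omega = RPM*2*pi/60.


omega = RPM * 2 * pi / 60
omega = 434.32 * 2 * 3.14159 / 60
omega = 2728.913 / 60 = 45.4819 rad/s

45.4819 rad/s


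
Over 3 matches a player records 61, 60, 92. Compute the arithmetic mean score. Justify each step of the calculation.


Average = sum / n
Sum = 213
Average = 213 / 3 = 71

71


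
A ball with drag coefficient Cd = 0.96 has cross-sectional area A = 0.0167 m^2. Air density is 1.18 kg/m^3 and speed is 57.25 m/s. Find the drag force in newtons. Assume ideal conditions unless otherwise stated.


Fd = 0.5 * Cd * rho * A * v^2
Fd = 0.5 * 0.96 * 1.18 * 0.0167 * 57.25^2
v^2 = 3277.5625
Fd = 0.5 * 0.96 * 1.18 * 0.0167 * 3277.5625 = 31.0021 N

31.0021 N


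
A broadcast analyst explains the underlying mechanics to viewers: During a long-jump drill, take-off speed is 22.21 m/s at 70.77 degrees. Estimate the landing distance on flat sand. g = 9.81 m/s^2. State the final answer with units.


R = v^2 * sin(2*theta) / g
Convert angle to radians: theta = 70.77 deg = 1.2352 rad
sin(2*theta) = sin(2.4703) = 0.622
R = 22.21^2 * 0.622 / 9.81
R = 493.2841 * 0.622 / 9.81 = 31.2749 m

31.2749 m


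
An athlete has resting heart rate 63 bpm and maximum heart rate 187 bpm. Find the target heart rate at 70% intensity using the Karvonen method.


Target = HRrest + pct*(HRmax - HRrest)
Heart rate reserve = HRmax - HRrest = 187 - 63 = 124 bpm
Fraction = 70% = 0.7
Target = 63 + 0.7 * 124
Target = 63 + 86.8 = 149.8 bpm

149.8 bpm


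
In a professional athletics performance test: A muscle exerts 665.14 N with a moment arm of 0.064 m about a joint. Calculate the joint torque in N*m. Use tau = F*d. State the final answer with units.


tau = F * d
tau = 665.14 * 0.064
tau = 42.569 N*m

42.569 N*m


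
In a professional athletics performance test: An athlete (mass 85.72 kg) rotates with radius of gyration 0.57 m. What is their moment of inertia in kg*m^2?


I = m * k^2
I = 85.72 * 0.57^2
I = 85.72 * 0.3249 = 27.8504 kg*m^2

27.8504 kg*m^2


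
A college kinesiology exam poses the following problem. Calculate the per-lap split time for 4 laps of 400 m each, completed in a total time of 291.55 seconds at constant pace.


Split time = total_time / n_laps = 291.55 / 4
Split time = 72.8875 s per lap

72.8875 s


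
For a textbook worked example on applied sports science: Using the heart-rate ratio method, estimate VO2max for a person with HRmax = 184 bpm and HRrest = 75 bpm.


VO2max = 15.3 * HRmax / HRrest
VO2max = 15.3 * 184 / 75
VO2max = 2815.2 / 75 = 37.536 mL/kg/min

37.536 mL/kg/min


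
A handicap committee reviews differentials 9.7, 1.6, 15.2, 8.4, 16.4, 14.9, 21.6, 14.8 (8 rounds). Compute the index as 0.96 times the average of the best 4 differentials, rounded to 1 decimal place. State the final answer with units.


All differentials: 9.7, 1.6, 15.2, 8.4, 16.4, 14.9, 21.6, 14.8
Sorted: 1.6, 8.4, 9.7, 14.8, 14.9, 15.2, 16.4, 21.6
Best 4: 1.6, 8.4, 9.7, 14.8
Average of best = 34.5 / 4 = 8.625
Raw index = 8.625 * 0.96 = 8.28
Handicap index = round(8.28, 1) = 8.3

8.3


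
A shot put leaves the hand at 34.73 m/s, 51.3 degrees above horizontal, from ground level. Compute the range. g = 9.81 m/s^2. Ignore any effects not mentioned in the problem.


R = v^2 * sin(2*theta) / g
Convert angle to radians: theta = 51.3 deg = 0.8954 rad
sin(2*theta) = sin(1.7907) = 0.9759
R = 34.73^2 * 0.9759 / 9.81
R = 1206.1729 * 0.9759 / 9.81 = 119.9923 m

119.9923 m


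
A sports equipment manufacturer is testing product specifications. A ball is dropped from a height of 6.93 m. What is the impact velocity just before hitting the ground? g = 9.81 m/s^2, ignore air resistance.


v = sqrt(2 * g * h)
v = sqrt(2 * 9.81 * 6.93)
v = sqrt(135.9666) = 11.6605 m/s

11.6605 m/s


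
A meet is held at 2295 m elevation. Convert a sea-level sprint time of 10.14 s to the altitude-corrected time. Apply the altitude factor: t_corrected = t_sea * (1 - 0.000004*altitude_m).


Correction factor = 1 - 0.000004 * 2295 = 0.99082
t_corrected = t_sea * factor = 10.14 * 0.99082
t_corrected = 10.0469 s

10.0469 s


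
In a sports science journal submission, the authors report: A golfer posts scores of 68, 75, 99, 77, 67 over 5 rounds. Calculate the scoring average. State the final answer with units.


Average = sum / n
Sum = 386
Average = 386 / 5 = 77.2

77.2


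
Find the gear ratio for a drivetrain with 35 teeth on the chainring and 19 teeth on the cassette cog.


GR = front_teeth / rear_teeth
GR = 35 / 19
GR = 1.8421

1.8421


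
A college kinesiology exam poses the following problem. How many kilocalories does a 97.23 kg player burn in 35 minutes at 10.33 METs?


kcal = MET * mass * time_hr
Convert time: 35 min = 0.5833 hr
kcal = 10.33 * 97.23 * 0.5833
kcal = 585.8918 kcal

585.8918 kcal


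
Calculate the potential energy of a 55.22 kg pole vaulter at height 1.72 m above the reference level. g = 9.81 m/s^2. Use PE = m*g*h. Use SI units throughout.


PE = m * g * h
PE = 55.22 * 9.81 * 1.72
PE = 541.7082 * 1.72 = 931.7381 J

931.7381 J


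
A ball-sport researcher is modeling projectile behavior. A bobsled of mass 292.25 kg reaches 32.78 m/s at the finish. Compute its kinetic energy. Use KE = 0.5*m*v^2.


KE = 0.5 * m * v^2
KE = 0.5 * 292.25 * 32.78^2
KE = 0.5 * 292.25 * 1074.5284 = 157015.4625 J

157015.4625 J


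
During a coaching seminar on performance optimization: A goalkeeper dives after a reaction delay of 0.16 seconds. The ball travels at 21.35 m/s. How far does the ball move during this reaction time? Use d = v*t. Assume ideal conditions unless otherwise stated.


d = v * t
d = 21.35 * 0.16
d = 3.416 m

3.416 m


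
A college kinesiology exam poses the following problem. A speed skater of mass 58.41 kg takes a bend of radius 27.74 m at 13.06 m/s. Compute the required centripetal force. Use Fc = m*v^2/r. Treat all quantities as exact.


Fc = m * v^2 / r
v^2 = 13.06^2 = 170.5636
Fc = 58.41 * 170.5636 / 27.74
Fc = 9962.6199 / 27.74 = 359.1427 N

359.1427 N


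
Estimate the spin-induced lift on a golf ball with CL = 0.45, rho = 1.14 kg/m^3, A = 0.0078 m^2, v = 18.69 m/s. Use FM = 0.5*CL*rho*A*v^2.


FM = 0.5 * CL * rho * A * v^2
FM = 0.5 * 0.45 * 1.14 * 0.0078 * 18.69^2
v^2 = 349.3161
FM = 0.5 * 0.45 * 1.14 * 0.0078 * 349.3161 = 0.6989 N

0.6989 N


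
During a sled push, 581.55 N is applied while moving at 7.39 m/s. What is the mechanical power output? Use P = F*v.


P = F * v
P = 581.55 * 7.39
P = 4297.6545 W

4297.6545 W


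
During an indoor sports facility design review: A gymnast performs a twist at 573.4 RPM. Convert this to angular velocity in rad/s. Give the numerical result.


omega = RPM * 2 * pi / 60
omega = 573.4 * 2 * 3.14159 / 60
omega = 3602.7785 / 60 = 60.0463 rad/s

60.0463 rad/s


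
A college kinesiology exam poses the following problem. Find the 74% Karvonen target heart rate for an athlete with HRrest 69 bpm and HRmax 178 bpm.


Target = HRrest + pct*(HRmax - HRrest)
Heart rate reserve = HRmax - HRrest = 178 - 69 = 109 bpm
Fraction = 74% = 0.74
Target = 69 + 0.74 * 109
Target = 69 + 80.66 = 149.66 bpm

149.66 bpm


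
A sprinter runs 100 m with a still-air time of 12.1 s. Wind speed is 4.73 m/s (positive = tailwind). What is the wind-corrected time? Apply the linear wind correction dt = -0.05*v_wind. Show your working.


dt = -0.05 * v_wind = -0.05 * 4.73 = -0.2365 s
t_corrected = t_still + dt = 12.1 + (-0.2365)
t_corrected = 11.8635 s

11.8635 s


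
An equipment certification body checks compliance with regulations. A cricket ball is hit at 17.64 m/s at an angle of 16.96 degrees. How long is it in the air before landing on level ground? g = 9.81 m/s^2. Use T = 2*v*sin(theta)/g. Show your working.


T = 2*v*sin(theta)/g
sin(theta) = sin(16.96 deg) = 0.2917
T = 2*17.64*0.2917 / 9.81
T = 10.2913 / 9.81 = 1.0491 s

1.0491 s


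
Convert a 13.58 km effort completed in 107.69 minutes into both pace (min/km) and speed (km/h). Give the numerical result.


Pace = time / distance = 107.69 min / 13.58 km = 7.93 min/km
Speed = distance / time_in_hours = 13.58 / 1.7948 hr
Speed = 7.5662 km/h

7.93 min/km, 7.5662 km/h


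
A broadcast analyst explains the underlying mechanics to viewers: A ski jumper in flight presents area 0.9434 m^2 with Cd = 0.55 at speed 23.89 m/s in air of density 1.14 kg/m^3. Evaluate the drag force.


Fd = 0.5 * Cd * rho * A * v^2
Fd = 0.5 * 0.55 * 1.14 * 0.9434 * 23.89^2
v^2 = 570.7321
Fd = 0.5 * 0.55 * 1.14 * 0.9434 * 570.7321 = 168.7974 N

168.7974 N


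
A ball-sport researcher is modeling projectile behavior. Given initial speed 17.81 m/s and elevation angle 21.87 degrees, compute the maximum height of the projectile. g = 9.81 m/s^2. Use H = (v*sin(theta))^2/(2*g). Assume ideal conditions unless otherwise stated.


H = (v*sin(theta))^2 / (2*g)
vy = v*sin(theta) = 17.81 * sin(21.87 deg) = 6.6343 m/s
H = vy^2 / (2*g) = 44.0134 / (2*9.81)
H = 44.0134 / 19.62 = 2.2433 m

2.2433 m


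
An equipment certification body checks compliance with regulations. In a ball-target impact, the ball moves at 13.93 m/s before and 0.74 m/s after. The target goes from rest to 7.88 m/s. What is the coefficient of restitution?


e = (v2_after - v1_after) / (v1_before - v2_before)
Numerator = 7.88 - 0.74 = 7.14
Denominator = 13.93 - 0 = 13.93
e = 7.14 / 13.93 = 0.5126

0.5126


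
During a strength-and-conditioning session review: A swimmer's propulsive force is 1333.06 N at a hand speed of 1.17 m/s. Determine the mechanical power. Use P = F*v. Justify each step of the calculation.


P = F * v
P = 1333.06 * 1.17
P = 1559.6802 W

1559.6802 W


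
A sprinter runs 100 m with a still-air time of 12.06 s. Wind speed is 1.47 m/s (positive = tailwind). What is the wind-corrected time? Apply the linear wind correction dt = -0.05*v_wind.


dt = -0.05 * v_wind = -0.05 * 1.47 = -0.0735 s
t_corrected = t_still + dt = 12.06 + (-0.0735)
t_corrected = 11.9865 s

11.9865 s


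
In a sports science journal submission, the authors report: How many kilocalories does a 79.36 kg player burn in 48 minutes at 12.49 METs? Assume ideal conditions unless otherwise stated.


kcal = MET * mass * time_hr
Convert time: 48 min = 0.8 hr
kcal = 12.49 * 79.36 * 0.8
kcal = 792.9651 kcal

792.9651 kcal


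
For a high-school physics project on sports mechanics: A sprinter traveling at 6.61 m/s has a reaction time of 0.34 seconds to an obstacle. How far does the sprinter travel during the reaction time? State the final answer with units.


d = v * t
d = 6.61 * 0.34
d = 2.2474 m

2.2474 m


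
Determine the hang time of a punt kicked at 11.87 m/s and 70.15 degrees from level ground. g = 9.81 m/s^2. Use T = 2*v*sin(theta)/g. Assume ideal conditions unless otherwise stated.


T = 2*v*sin(theta)/g
sin(theta) = sin(70.15 deg) = 0.9406
T = 2*11.87*0.9406 / 9.81
T = 22.3295 / 9.81 = 2.2762 s

2.2762 s


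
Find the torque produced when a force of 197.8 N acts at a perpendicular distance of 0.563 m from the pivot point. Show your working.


tau = F * d
tau = 197.8 * 0.563
tau = 111.3614 N*m

111.3614 N*m


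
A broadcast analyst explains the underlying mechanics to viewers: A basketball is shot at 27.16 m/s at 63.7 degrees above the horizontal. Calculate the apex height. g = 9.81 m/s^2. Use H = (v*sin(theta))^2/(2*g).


H = (v*sin(theta))^2 / (2*g)
vy = v*sin(theta) = 27.16 * sin(63.7 deg) = 24.3486 m/s
H = vy^2 / (2*g) = 592.8529 / (2*9.81)
H = 592.8529 / 19.62 = 30.2168 m

30.2168 m


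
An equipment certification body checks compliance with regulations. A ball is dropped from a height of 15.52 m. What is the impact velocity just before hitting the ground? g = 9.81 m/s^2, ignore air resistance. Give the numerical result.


v = sqrt(2 * g * h)
v = sqrt(2 * 9.81 * 15.52)
v = sqrt(304.5024) = 17.45 m/s

17.45 m/s


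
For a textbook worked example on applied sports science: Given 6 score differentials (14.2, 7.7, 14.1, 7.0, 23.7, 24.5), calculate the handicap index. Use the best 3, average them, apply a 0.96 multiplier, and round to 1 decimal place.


All differentials: 14.2, 7.7, 14.1, 7.0, 23.7, 24.5
Sorted: 7.0, 7.7, 14.1, 14.2, 23.7, 24.5
Best 3: 7.0, 7.7, 14.1
Average of best = 28.8 / 3 = 9.6
Raw index = 9.6 * 0.96 = 9.216
Handicap index = round(9.216, 1) = 9.2

9.2


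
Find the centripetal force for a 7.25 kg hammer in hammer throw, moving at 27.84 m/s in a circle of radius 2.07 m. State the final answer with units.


Fc = m * v^2 / r
v^2 = 27.84^2 = 775.0656
Fc = 7.25 * 775.0656 / 2.07
Fc = 5619.2256 / 2.07 = 2714.6017 N

2714.6017 N


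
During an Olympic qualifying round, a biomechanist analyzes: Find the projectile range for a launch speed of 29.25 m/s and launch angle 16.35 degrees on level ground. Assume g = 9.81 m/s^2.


R = v^2 * sin(2*theta) / g
Convert angle to radians: theta = 16.35 deg = 0.2854 rad
sin(2*theta) = sin(0.5707) = 0.5402
R = 29.25^2 * 0.5402 / 9.81
R = 855.5625 * 0.5402 / 9.81 = 47.1161 m

47.1161 m


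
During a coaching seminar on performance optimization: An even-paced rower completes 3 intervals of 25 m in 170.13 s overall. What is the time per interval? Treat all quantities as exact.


Split time = total_time / n_laps = 170.13 / 3
Split time = 56.71 s per lap

56.71 s


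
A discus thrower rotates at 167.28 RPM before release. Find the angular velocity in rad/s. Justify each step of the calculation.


omega = RPM * 2 * pi / 60
omega = 167.28 * 2 * 3.14159 / 60
omega = 1051.0512 / 60 = 17.5175 rad/s

17.5175 rad/s


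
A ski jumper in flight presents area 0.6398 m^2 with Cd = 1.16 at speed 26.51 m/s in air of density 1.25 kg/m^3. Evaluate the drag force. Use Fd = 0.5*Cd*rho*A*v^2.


Fd = 0.5 * Cd * rho * A * v^2
Fd = 0.5 * 1.16 * 1.25 * 0.6398 * 26.51^2
v^2 = 702.7801
Fd = 0.5 * 1.16 * 1.25 * 0.6398 * 702.7801 = 325.9881 N

325.9881 N


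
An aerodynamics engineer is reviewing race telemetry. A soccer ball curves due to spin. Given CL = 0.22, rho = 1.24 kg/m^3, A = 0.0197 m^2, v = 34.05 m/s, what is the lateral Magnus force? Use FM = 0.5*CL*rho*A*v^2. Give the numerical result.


FM = 0.5 * CL * rho * A * v^2
FM = 0.5 * 0.22 * 1.24 * 0.0197 * 34.05^2
v^2 = 1159.4025
FM = 0.5 * 0.22 * 1.24 * 0.0197 * 1159.4025 = 3.1154 N

3.1154 N


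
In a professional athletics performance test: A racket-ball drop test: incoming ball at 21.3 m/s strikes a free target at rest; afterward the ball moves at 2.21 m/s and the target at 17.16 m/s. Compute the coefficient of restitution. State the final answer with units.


e = (v2_after - v1_after) / (v1_before - v2_before)
Numerator = 17.16 - 2.21 = 14.95
Denominator = 21.3 - 0 = 21.3
e = 14.95 / 21.3 = 0.7019

0.7019


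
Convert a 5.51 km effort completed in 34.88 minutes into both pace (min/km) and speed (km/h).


Pace = time / distance = 34.88 min / 5.51 km = 6.3303 min/km
Speed = distance / time_in_hours = 5.51 / 0.5813 hr
Speed = 9.4782 km/h

6.3303 min/km, 9.4782 km/h


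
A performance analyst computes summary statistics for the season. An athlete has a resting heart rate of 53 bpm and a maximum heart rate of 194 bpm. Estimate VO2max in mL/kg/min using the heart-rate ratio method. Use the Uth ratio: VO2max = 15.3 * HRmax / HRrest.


VO2max = 15.3 * HRmax / HRrest
VO2max = 15.3 * 194 / 53
VO2max = 2968.2 / 53 = 56.0038 mL/kg/min

56.0038 mL/kg/min


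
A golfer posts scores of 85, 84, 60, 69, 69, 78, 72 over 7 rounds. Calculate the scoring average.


Average = sum / n
Sum = 517
Average = 517 / 7 = 73.8571

73.8571


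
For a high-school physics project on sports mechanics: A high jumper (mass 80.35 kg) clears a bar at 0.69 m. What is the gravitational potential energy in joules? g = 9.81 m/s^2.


PE = m * g * h
PE = 80.35 * 9.81 * 0.69
PE = 788.2335 * 0.69 = 543.8811 J

543.8811 J


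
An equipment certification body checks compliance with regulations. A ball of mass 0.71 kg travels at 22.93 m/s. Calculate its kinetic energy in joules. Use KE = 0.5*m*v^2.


KE = 0.5 * m * v^2
KE = 0.5 * 0.71 * 22.93^2
KE = 0.5 * 0.71 * 525.7849 = 186.6536 J

186.6536 J


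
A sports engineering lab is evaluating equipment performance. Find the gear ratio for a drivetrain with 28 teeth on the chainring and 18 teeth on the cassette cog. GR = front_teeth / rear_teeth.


GR = front_teeth / rear_teeth
GR = 28 / 18
GR = 1.5556

1.5556


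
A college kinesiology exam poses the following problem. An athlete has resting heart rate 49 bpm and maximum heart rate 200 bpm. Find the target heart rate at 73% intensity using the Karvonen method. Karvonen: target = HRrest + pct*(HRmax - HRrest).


Target = HRrest + pct*(HRmax - HRrest)
Heart rate reserve = HRmax - HRrest = 200 - 49 = 151 bpm
Fraction = 73% = 0.73
Target = 49 + 0.73 * 151
Target = 49 + 110.23 = 159.23 bpm

159.23 bpm


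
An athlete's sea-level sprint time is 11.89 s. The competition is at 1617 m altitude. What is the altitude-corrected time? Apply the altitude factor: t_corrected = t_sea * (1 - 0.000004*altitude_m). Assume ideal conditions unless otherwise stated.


Correction factor = 1 - 0.000004 * 1617 = 0.993532
t_corrected = t_sea * factor = 11.89 * 0.993532
t_corrected = 11.8131 s

11.8131 s


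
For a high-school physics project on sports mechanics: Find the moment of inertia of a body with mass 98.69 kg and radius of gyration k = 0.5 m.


I = m * k^2
I = 98.69 * 0.5^2
I = 98.69 * 0.25 = 24.6725 kg*m^2

24.6725 kg*m^2


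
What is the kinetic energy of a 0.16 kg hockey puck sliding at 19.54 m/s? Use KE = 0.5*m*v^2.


KE = 0.5 * m * v^2
KE = 0.5 * 0.16 * 19.54^2
KE = 0.5 * 0.16 * 381.8116 = 30.5449 J

30.5449 J


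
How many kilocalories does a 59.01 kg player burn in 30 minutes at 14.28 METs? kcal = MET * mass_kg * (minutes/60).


kcal = MET * mass * time_hr
Convert time: 30 min = 0.5 hr
kcal = 14.28 * 59.01 * 0.5
kcal = 421.3314 kcal

421.3314 kcal


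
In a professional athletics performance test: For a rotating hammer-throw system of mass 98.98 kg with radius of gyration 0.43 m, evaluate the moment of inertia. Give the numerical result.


I = m * k^2
I = 98.98 * 0.43^2
I = 98.98 * 0.1849 = 18.3014 kg*m^2

18.3014 kg*m^2


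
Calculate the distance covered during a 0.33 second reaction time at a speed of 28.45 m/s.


d = v * t
d = 28.45 * 0.33
d = 9.3885 m

9.3885 m


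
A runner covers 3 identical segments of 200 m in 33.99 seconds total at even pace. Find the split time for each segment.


Split time = total_time / n_laps = 33.99 / 3
Split time = 11.33 s per lap

11.33 s


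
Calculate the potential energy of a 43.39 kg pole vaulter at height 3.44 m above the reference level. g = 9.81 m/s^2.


PE = m * g * h
PE = 43.39 * 9.81 * 3.44
PE = 425.6559 * 3.44 = 1464.2563 J

1464.2563 J


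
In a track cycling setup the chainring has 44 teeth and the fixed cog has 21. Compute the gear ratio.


GR = front_teeth / rear_teeth
GR = 44 / 21
GR = 2.0952

2.0952


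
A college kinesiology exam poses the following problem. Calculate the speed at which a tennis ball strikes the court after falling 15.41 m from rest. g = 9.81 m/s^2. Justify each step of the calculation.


v = sqrt(2 * g * h)
v = sqrt(2 * 9.81 * 15.41)
v = sqrt(302.3442) = 17.388 m/s

17.388 m/s


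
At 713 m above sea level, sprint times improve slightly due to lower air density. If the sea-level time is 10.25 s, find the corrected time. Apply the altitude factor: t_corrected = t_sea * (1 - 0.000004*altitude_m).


Correction factor = 1 - 0.000004 * 713 = 0.997148
t_corrected = t_sea * factor = 10.25 * 0.997148
t_corrected = 10.2208 s

10.2208 s


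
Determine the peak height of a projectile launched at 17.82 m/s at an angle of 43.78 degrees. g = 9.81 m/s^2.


H = (v*sin(theta))^2 / (2*g)
vy = v*sin(theta) = 17.82 * sin(43.78 deg) = 12.3295 m/s
H = vy^2 / (2*g) = 152.0166 / (2*9.81)
H = 152.0166 / 19.62 = 7.748 m

7.748 m


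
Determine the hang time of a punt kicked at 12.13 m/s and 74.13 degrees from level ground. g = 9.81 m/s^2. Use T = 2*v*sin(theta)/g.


T = 2*v*sin(theta)/g
sin(theta) = sin(74.13 deg) = 0.9619
T = 2*12.13*0.9619 / 9.81
T = 23.3353 / 9.81 = 2.3787 s

2.3787 s


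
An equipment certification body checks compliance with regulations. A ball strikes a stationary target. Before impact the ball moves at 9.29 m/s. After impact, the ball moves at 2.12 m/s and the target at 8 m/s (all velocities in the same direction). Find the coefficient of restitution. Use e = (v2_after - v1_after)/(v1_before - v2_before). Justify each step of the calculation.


e = (v2_after - v1_after) / (v1_before - v2_before)
Numerator = 8 - 2.12 = 5.88
Denominator = 9.29 - 0 = 9.29
e = 5.88 / 9.29 = 0.6329

0.6329


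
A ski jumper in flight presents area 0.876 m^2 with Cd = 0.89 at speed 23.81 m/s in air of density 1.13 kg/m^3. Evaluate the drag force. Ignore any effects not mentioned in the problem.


Fd = 0.5 * Cd * rho * A * v^2
Fd = 0.5 * 0.89 * 1.13 * 0.876 * 23.81^2
v^2 = 566.9161
Fd = 0.5 * 0.89 * 1.13 * 0.876 * 566.9161 = 249.7246 N

249.7246 N


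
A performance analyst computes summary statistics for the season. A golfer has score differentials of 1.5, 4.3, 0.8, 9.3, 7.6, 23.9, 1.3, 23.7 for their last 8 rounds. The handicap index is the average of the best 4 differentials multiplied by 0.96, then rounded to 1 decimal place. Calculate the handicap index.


All differentials: 1.5, 4.3, 0.8, 9.3, 7.6, 23.9, 1.3, 23.7
Sorted: 0.8, 1.3, 1.5, 4.3, 7.6, 9.3, 23.7, 23.9
Best 4: 0.8, 1.3, 1.5, 4.3
Average of best = 7.9 / 4 = 1.975
Raw index = 1.975 * 0.96 = 1.896
Handicap index = round(1.896, 1) = 1.9

1.9


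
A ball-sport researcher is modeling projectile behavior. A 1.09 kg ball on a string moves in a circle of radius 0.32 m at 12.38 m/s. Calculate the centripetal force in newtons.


Fc = m * v^2 / r
v^2 = 12.38^2 = 153.2644
Fc = 1.09 * 153.2644 / 0.32
Fc = 167.0582 / 0.32 = 522.0569 N

522.0569 N


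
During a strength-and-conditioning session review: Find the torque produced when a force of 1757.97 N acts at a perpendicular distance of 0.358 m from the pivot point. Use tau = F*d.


tau = F * d
tau = 1757.97 * 0.358
tau = 629.3533 N*m

629.3533 N*m


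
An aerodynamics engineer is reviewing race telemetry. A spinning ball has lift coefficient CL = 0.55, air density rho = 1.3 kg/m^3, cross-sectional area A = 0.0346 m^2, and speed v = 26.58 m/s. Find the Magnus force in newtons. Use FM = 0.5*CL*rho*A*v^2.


FM = 0.5 * CL * rho * A * v^2
FM = 0.5 * 0.55 * 1.3 * 0.0346 * 26.58^2
v^2 = 706.4964
FM = 0.5 * 0.55 * 1.3 * 0.0346 * 706.4964 = 8.739 N

8.739 N


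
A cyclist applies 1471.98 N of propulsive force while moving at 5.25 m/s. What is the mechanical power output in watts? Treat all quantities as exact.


P = F * v
P = 1471.98 * 5.25
P = 7727.895 W

7727.895 W


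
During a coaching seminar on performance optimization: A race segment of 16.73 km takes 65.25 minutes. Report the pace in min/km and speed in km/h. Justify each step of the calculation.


Pace = time / distance = 65.25 min / 16.73 km = 3.9002 min/km
Speed = distance / time_in_hours = 16.73 / 1.0875 hr
Speed = 15.3839 km/h

3.9002 min/km, 15.3839 km/h


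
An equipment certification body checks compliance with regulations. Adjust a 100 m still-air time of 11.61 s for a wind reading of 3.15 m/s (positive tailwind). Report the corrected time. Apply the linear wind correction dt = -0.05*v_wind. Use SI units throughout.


dt = -0.05 * v_wind = -0.05 * 3.15 = -0.1575 s
t_corrected = t_still + dt = 11.61 + (-0.1575)
t_corrected = 11.4525 s

11.4525 s


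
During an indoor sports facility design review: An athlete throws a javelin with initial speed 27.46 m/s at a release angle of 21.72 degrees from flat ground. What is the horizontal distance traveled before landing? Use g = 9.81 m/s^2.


R = v^2 * sin(2*theta) / g
Convert angle to radians: theta = 21.72 deg = 0.3791 rad
sin(2*theta) = sin(0.7582) = 0.6876
R = 27.46^2 * 0.6876 / 9.81
R = 754.0516 * 0.6876 / 9.81 = 52.8524 m

52.8524 m


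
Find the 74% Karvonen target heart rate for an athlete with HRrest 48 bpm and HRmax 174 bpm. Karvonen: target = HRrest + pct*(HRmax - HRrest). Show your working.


Target = HRrest + pct*(HRmax - HRrest)
Heart rate reserve = HRmax - HRrest = 174 - 48 = 126 bpm
Fraction = 74% = 0.74
Target = 48 + 0.74 * 126
Target = 48 + 93.24 = 141.24 bpm

141.24 bpm


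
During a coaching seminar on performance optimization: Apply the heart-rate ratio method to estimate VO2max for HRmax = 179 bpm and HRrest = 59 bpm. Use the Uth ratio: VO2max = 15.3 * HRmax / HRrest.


VO2max = 15.3 * HRmax / HRrest
VO2max = 15.3 * 179 / 59
VO2max = 2738.7 / 59 = 46.4186 mL/kg/min

46.4186 mL/kg/min


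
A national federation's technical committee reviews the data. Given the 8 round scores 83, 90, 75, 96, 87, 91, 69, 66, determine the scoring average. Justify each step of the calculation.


Average = sum / n
Sum = 657
Average = 657 / 8 = 82.125

82.125


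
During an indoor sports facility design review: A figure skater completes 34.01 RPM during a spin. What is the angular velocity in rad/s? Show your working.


omega = RPM * 2 * pi / 60
omega = 34.01 * 2 * 3.14159 / 60
omega = 213.6911 / 60 = 3.5615 rad/s

3.5615 rad/s


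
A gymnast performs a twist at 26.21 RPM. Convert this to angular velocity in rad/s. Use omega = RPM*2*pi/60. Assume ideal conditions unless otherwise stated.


omega = RPM * 2 * pi / 60
omega = 26.21 * 2 * 3.14159 / 60
omega = 164.6823 / 60 = 2.7447 rad/s

2.7447 rad/s


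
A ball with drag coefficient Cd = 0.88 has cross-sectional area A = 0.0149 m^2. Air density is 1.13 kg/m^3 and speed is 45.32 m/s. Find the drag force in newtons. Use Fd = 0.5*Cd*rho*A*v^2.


Fd = 0.5 * Cd * rho * A * v^2
Fd = 0.5 * 0.88 * 1.13 * 0.0149 * 45.32^2
v^2 = 2053.9024
Fd = 0.5 * 0.88 * 1.13 * 0.0149 * 2053.9024 = 15.2159 N

15.2159 N


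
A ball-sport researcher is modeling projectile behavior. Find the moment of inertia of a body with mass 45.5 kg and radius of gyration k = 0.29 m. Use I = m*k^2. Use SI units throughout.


I = m * k^2
I = 45.5 * 0.29^2
I = 45.5 * 0.0841 = 3.8265 kg*m^2

3.8265 kg*m^2


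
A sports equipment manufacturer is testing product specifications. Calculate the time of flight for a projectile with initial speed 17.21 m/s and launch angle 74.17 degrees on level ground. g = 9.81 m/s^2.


T = 2*v*sin(theta)/g
sin(theta) = sin(74.17 deg) = 0.9621
T = 2*17.21*0.9621 / 9.81
T = 33.1146 / 9.81 = 3.3756 s

3.3756 s


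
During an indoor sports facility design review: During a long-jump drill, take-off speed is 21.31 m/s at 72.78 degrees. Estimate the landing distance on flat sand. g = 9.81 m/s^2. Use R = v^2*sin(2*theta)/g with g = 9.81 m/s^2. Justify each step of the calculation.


R = v^2 * sin(2*theta) / g
Convert angle to radians: theta = 72.78 deg = 1.2703 rad
sin(2*theta) = sin(2.5405) = 0.5655
R = 21.31^2 * 0.5655 / 9.81
R = 454.1161 * 0.5655 / 9.81 = 26.1796 m

26.1796 m


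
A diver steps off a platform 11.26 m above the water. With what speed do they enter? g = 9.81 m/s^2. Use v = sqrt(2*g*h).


v = sqrt(2 * g * h)
v = sqrt(2 * 9.81 * 11.26)
v = sqrt(220.9212) = 14.8634 m/s

14.8634 m/s


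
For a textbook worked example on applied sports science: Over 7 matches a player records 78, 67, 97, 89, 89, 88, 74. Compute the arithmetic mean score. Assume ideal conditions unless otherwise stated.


Average = sum / n
Sum = 582
Average = 582 / 7 = 83.1429

83.1429


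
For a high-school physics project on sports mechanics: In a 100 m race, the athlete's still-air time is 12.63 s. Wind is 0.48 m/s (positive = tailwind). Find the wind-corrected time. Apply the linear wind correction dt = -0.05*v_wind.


dt = -0.05 * v_wind = -0.05 * 0.48 = -0.024 s
t_corrected = t_still + dt = 12.63 + (-0.024)
t_corrected = 12.606 s

12.606 s


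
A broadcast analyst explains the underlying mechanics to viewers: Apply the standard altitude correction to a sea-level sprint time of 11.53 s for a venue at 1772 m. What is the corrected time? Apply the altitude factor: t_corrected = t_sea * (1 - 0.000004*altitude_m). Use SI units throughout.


Correction factor = 1 - 0.000004 * 1772 = 0.992912
t_corrected = t_sea * factor = 11.53 * 0.992912
t_corrected = 11.4483 s

11.4483 s
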